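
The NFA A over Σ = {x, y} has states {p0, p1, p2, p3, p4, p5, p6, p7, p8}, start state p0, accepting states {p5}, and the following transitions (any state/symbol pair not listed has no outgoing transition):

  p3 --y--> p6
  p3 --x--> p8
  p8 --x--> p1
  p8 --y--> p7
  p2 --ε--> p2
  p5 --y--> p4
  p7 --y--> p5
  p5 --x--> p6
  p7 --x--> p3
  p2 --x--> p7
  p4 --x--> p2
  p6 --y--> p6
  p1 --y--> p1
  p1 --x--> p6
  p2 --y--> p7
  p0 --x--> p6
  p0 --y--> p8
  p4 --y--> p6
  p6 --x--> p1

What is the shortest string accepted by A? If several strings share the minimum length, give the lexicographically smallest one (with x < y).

yyy

A breadth-first search from p0 reaches an accepting state first via the path p0 → p8 → p7 → p5 on input yyy.
No string of length < 3 is accepted (BFS exhausts all shorter strings without reaching an accepting state), and yyy is the lexicographically least accepting string of length 3.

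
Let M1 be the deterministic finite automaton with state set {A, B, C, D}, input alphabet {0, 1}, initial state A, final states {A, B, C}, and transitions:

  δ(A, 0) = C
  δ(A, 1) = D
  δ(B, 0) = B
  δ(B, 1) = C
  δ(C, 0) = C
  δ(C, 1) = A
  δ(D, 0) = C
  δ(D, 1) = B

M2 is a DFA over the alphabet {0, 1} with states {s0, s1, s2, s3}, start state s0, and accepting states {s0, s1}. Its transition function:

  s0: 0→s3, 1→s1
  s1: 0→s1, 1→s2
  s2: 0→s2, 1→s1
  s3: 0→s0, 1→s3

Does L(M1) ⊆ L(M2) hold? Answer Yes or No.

The string 0 is in L(M1) but not in L(M2).
So L(M1) ⊄ L(M2).

No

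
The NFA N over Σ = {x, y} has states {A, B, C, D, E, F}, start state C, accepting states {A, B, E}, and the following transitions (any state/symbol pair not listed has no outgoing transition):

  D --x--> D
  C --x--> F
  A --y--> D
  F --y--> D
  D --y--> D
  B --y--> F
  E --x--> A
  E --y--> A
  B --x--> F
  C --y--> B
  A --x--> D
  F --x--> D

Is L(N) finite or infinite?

finite

The useful states (reachable from C and able to reach an accepting state) are {B, C}.
Restricted to these states the transition graph has no cycle, so every accepting path has bounded length and L is finite.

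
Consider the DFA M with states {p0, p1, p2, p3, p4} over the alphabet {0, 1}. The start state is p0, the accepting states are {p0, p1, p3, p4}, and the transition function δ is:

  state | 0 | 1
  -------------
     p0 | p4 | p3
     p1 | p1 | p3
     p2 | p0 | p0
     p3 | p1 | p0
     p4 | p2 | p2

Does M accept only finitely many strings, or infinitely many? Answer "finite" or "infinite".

infinite

State p0 is reachable from the start and can reach an accepting state, and it lies on the cycle p0 → p3 → p0.
Traversing that cycle any number of times yields accepted strings of unbounded length, so the language is infinite.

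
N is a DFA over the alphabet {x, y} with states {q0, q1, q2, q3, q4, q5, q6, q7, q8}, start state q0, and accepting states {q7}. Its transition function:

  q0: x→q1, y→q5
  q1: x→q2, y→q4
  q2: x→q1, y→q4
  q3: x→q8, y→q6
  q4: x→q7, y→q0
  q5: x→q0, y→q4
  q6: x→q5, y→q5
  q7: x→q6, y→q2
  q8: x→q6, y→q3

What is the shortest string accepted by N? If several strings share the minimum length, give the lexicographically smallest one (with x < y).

A breadth-first search from q0 reaches an accepting state first via the path q0 → q1 → q4 → q7 on input xyx.
No string of length < 3 is accepted (BFS exhausts all shorter strings without reaching an accepting state), and xyx is the lexicographically least accepting string of length 3.

xyx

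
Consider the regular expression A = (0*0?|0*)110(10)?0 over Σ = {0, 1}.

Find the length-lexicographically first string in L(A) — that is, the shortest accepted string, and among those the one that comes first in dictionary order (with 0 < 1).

1100

By inspection of the expression, no string of length less than 4 matches, and 1100 is the lexicographically first match of length 4.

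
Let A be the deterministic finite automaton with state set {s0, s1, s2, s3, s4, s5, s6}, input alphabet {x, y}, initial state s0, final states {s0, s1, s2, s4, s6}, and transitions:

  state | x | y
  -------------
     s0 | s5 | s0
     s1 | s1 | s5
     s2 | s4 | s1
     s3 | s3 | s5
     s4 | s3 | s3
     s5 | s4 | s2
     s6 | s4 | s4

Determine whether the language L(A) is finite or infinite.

State s0 is reachable from the start and can reach an accepting state, and it lies on the cycle s0 → s0.
Traversing that cycle any number of times yields accepted strings of unbounded length, so the language is infinite.

infinite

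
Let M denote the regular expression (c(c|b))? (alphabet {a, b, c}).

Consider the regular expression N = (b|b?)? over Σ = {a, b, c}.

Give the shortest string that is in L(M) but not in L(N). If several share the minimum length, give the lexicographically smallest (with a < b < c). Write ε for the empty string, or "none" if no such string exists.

cb

The string cb is accepted by M but not by N.
No shorter string lies in the difference, and cb is the lexicographically first length-2 string in L(M) \ L(N).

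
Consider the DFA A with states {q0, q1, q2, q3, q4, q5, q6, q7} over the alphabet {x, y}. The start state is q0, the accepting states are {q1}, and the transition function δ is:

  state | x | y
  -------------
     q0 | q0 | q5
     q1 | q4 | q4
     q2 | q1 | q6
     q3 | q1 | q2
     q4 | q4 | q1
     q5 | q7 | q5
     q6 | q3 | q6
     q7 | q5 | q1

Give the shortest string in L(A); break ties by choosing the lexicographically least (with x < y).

yxy

A breadth-first search from q0 reaches an accepting state first via the path q0 → q5 → q7 → q1 on input yxy.
No string of length < 3 is accepted (BFS exhausts all shorter strings without reaching an accepting state), and yxy is the lexicographically least accepting string of length 3.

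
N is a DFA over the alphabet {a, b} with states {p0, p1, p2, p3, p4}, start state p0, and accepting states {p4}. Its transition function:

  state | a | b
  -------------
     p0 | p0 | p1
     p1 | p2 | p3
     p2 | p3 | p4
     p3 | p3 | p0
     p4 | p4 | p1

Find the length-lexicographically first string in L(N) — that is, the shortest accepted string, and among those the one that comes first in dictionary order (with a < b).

bab

A breadth-first search from p0 reaches an accepting state first via the path p0 → p1 → p2 → p4 on input bab.
No string of length < 3 is accepted (BFS exhausts all shorter strings without reaching an accepting state), and bab is the lexicographically least accepting string of length 3.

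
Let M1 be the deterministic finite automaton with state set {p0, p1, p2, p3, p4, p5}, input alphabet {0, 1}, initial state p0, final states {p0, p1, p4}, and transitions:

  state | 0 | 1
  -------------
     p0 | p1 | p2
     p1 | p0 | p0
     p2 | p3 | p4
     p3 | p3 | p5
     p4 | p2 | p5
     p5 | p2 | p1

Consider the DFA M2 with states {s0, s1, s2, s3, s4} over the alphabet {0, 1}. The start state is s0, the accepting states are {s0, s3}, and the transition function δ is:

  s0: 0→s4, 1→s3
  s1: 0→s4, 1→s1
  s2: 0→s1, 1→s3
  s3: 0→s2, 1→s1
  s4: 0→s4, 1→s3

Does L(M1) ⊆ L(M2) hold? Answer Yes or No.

No

The string 0 is in L(M1) but not in L(M2).
So L(M1) ⊄ L(M2).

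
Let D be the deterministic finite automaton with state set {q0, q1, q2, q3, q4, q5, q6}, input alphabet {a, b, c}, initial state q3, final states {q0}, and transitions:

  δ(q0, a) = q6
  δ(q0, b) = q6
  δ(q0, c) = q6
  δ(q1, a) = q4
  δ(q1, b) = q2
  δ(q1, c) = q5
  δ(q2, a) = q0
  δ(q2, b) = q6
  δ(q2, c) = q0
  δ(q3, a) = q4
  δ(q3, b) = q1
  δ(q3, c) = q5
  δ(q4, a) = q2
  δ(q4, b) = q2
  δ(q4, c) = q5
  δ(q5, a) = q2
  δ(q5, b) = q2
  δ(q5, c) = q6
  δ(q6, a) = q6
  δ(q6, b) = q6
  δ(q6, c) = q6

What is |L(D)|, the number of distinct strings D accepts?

The useful subgraph on states {q0, q1, q2, q3, q4, q5} is acyclic, so L(D) is finite; the longest accepting path visits 6 useful states, giving maximum string length 5.
Counting accepting paths from q3 by length: 10 of length 3, 12 of length 4, 4 of length 5. Total 26.

26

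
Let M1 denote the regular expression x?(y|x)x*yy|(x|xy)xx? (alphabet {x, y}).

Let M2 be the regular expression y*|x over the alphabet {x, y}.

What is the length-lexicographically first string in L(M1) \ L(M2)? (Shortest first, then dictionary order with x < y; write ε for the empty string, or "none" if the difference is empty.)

The string xx is accepted by M1 but not by M2.
No shorter string lies in the difference, and xx is the lexicographically first length-2 string in L(M1) \ L(M2).

xx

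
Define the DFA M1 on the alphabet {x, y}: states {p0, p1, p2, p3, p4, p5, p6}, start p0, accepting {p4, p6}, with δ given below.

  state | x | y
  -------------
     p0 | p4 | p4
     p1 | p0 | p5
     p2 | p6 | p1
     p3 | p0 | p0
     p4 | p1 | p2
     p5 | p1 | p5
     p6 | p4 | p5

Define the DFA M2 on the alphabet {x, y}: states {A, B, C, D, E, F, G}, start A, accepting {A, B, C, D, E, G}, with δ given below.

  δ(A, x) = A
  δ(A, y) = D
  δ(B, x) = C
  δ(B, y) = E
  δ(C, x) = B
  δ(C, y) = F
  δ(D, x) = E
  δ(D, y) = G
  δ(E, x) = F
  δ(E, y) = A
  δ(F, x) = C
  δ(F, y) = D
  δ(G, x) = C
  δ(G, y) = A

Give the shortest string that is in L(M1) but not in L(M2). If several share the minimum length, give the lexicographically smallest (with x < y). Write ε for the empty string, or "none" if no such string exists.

The string xyxx is accepted by M1 but not by M2.
No shorter string lies in the difference, and xyxx is the lexicographically first length-4 string in L(M1) \ L(M2).

xyxx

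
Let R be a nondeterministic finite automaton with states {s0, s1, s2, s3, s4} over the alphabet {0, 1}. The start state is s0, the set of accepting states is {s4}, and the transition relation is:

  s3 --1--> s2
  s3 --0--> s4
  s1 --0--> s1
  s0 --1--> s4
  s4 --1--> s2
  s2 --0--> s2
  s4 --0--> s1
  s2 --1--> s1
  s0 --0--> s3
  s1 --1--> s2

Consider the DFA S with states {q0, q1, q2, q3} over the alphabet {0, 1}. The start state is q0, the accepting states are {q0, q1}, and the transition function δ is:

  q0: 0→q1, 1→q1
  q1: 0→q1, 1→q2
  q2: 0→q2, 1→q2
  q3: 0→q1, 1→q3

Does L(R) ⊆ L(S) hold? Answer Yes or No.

Exploring the product automaton R × S from the start pair (s0, q0), following both machines on each input symbol, reaches 6 state pairs: (s0, q0), (s3, q1), (s4, q1), (s2, q2), (s1, q1), (s1, q2).
R accepts in {s4} and S accepts in {q0, q1}. The reachable pairs whose R-component is accepting are (s4, q1); in each of them the S-component is accepting too, so the product for L(R) \ L(S) (R-component accepting, S-component rejecting) has no reachable accepting pair and the difference is empty.
Hence every string in L(R) is also in L(S).

Yes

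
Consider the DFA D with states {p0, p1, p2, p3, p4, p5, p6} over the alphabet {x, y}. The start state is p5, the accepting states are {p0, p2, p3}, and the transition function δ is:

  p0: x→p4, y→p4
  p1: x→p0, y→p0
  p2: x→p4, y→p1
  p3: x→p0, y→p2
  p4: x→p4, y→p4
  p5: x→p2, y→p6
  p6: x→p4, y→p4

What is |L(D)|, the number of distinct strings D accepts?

The useful subgraph on states {p0, p1, p2, p5} is acyclic, so L(D) is finite; the longest accepting path visits 4 useful states, giving maximum string length 3.
Counting accepting paths from p5 by length: 1 of length 1, 2 of length 3. Total 3.

3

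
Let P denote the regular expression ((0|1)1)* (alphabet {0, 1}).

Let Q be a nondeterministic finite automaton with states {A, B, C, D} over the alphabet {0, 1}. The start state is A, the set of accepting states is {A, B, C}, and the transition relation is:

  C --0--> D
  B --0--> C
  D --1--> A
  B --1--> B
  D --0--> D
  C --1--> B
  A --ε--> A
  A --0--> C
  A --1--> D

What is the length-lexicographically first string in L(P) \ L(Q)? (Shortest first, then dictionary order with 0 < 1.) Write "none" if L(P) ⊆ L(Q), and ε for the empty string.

Converting the expression P to a DFA (subset construction, then merging equivalent states) gives the minimal DFA with states {p0, p1, p2}, start state p0, accepting states {p0} and transitions p0: 0→p1, 1→p1; p1: 0→p2, 1→p0; p2: 0→p2, 1→p2.
Exploring the product automaton P × Q from the start pair (p0, A), following both machines on each input symbol, reaches 9 state pairs: (p0, A), (p1, C), (p1, D), (p2, D), (p0, B), (p2, A), (p1, B), (p2, C), (p2, B).
P accepts in {p0} and Q accepts in {A, B, C}. The reachable pairs whose P-component is accepting are (p0, A), (p0, B); in each of them the Q-component is accepting too, so the product for L(P) \ L(Q) (P-component accepting, Q-component rejecting) has no reachable accepting pair and the difference is empty.
So every string accepted by P is also accepted by Q: L(P) \ L(Q) = ∅ and there is no such string.

none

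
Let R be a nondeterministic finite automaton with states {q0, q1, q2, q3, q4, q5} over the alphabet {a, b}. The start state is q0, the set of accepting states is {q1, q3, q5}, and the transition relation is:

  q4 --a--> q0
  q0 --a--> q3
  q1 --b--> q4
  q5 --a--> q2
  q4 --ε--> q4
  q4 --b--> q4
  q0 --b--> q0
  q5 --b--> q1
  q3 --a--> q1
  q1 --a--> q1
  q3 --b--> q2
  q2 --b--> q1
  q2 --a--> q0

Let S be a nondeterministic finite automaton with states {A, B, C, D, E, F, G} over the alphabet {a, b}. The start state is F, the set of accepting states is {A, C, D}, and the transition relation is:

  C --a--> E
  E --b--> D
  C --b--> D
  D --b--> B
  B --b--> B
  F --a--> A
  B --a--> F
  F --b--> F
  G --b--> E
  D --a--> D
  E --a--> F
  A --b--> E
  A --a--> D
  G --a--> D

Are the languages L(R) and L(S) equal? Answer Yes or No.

Exploring the product automaton R × S from the start pair (q0, F), following both machines on each input symbol, reaches 5 state pairs: (q0, F), (q3, A), (q1, D), (q2, E), (q4, B).
R accepts in {q1, q3, q5} and S accepts in {A, C, D}. In every reachable pair the two components are either both accepting — (q3, A), (q1, D) — or both non-accepting, so no string is accepted by exactly one of the machines: L(R) \ L(S) and L(S) \ L(R) are both empty.
Hence every string is accepted by R iff it is accepted by S, and the two languages coincide.

Yes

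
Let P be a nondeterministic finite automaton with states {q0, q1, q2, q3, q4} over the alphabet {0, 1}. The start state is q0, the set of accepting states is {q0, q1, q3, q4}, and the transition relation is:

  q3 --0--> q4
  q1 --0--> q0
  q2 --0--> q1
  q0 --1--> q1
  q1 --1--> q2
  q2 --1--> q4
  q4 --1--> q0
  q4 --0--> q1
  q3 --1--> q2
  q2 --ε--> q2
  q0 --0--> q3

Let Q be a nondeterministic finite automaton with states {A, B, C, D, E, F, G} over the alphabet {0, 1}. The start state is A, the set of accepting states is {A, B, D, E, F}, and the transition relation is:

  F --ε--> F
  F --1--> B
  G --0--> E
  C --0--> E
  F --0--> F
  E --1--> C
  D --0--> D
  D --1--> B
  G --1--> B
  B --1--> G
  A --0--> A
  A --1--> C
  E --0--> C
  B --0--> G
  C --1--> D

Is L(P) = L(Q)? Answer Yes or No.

The string 1 is accepted by P but rejected by Q.
So L(P) ≠ L(Q).

No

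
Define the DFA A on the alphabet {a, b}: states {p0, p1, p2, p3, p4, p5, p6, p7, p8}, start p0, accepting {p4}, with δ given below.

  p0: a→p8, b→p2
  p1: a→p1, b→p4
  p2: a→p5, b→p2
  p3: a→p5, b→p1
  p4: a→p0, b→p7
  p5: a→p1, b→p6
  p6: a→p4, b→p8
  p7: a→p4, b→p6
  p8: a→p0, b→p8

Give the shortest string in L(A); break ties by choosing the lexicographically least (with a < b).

baab

A breadth-first search from p0 reaches an accepting state first via the path p0 → p2 → p5 → p1 → p4 on input baab.
No string of length < 4 is accepted (BFS exhausts all shorter strings without reaching an accepting state), and baab is the lexicographically least accepting string of length 4.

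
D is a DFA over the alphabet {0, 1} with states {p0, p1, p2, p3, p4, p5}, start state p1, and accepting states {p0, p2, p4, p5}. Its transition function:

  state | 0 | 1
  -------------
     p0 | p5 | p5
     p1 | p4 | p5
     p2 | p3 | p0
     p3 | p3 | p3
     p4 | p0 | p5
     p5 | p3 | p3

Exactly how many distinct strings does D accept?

The useful subgraph on states {p0, p1, p4, p5} is acyclic, so L(D) is finite; the longest accepting path visits 4 useful states, giving maximum string length 3.
Counting accepting paths from p1 by length: 2 of length 1, 2 of length 2, 2 of length 3. Total 6.

6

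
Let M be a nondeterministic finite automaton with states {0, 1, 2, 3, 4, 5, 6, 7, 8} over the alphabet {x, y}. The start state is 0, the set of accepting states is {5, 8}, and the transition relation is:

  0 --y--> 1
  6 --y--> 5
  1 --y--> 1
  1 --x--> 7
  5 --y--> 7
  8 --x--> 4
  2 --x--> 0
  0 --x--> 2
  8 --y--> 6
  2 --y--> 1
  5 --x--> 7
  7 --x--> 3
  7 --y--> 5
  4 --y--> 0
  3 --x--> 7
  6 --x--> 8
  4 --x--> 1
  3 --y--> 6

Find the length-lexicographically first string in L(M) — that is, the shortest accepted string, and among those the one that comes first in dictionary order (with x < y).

A breadth-first search from 0 reaches an accepting state first via the path 0 → 1 → 7 → 5 on input yxy.
No string of length < 3 is accepted (BFS exhausts all shorter strings without reaching an accepting state), and yxy is the lexicographically least accepting string of length 3.

yxy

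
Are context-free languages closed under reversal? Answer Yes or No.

Reversing the right-hand side of every production of a context-free grammar for L gives a context-free grammar for Lᴿ (induction on derivation length).
So the context-free languages are closed under reversal.

Yes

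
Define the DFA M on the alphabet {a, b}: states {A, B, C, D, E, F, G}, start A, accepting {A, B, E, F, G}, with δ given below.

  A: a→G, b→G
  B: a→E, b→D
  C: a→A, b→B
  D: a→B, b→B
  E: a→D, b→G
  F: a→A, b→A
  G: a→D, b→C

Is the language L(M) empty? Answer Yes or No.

No

The empty string ε is accepted: the run A ends in the accepting state A.
Since at least one string is accepted, L(M) is not empty.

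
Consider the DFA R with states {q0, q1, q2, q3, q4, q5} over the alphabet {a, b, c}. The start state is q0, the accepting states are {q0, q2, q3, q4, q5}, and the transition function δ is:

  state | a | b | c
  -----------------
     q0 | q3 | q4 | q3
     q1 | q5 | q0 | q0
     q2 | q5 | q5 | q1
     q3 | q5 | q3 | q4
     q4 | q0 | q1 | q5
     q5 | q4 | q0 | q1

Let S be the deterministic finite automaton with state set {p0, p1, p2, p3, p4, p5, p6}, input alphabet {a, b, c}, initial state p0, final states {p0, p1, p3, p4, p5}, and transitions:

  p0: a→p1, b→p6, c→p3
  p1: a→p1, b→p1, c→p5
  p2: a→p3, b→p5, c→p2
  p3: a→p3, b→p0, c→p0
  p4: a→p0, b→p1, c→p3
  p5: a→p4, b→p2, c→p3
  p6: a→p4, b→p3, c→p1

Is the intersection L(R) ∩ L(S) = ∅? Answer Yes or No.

The empty string ε is accepted by both R and S.
Hence L(R) ∩ L(S) ≠ ∅.

No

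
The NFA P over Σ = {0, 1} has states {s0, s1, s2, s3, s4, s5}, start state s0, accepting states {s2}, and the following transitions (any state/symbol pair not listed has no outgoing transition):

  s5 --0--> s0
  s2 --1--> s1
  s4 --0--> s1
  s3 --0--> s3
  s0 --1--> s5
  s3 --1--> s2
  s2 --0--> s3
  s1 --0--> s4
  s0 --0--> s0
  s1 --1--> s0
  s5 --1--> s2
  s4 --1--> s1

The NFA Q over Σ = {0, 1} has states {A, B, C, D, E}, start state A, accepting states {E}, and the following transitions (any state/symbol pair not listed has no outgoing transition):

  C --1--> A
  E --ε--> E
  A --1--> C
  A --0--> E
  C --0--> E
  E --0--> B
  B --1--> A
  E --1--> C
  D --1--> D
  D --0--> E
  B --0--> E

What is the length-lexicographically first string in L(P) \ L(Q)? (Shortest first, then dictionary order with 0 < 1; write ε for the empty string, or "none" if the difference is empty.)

11

The string 11 is accepted by P but not by Q.
No shorter string lies in the difference, and 11 is the lexicographically first length-2 string in L(P) \ L(Q).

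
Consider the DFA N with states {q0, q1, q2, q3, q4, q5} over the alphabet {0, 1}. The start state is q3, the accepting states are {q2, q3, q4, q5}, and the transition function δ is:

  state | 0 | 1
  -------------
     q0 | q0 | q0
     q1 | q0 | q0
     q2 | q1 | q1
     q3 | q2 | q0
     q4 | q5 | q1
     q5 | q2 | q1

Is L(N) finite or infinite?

The useful states (reachable from q3 and able to reach an accepting state) are {q2, q3}.
Restricted to these states the transition graph has no cycle, so every accepting path has bounded length and L is finite.

finite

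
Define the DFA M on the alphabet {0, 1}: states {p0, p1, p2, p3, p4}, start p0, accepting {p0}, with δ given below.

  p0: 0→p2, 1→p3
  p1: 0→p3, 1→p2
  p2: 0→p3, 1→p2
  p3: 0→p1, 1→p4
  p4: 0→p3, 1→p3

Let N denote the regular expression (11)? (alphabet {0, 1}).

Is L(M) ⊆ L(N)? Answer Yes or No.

Yes

Converting the expression N to a DFA (subset construction, then merging equivalent states) gives the minimal DFA with states {n0, n1, n2, n3}, start state n0, accepting states {n0, n3} and transitions n0: 0→n1, 1→n2; n1: 0→n1, 1→n1; n2: 0→n1, 1→n3; n3: 0→n1, 1→n1.
Exploring the product automaton M × N from the start pair (p0, n0), following both machines on each input symbol, reaches 7 state pairs: (p0, n0), (p2, n1), (p3, n2), (p3, n1), (p1, n1), (p4, n3), (p4, n1).
M accepts in {p0} and N accepts in {n0, n3}. The reachable pairs whose M-component is accepting are (p0, n0); in each of them the N-component is accepting too, so the product for L(M) \ L(N) (M-component accepting, N-component rejecting) has no reachable accepting pair and the difference is empty.
Hence every string in L(M) is also in L(N).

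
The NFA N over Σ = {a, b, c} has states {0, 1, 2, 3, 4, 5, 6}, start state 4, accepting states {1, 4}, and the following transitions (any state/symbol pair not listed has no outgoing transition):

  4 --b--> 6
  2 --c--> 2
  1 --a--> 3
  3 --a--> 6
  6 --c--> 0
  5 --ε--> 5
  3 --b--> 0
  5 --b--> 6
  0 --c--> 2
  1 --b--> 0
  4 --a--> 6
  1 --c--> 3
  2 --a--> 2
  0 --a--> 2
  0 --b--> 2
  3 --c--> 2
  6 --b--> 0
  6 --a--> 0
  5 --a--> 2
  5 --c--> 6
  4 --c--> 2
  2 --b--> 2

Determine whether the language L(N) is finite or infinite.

The useful states (reachable from 4 and able to reach an accepting state) are {4}.
Restricted to these states the transition graph has no cycle, so every accepting path has bounded length and L is finite.

finite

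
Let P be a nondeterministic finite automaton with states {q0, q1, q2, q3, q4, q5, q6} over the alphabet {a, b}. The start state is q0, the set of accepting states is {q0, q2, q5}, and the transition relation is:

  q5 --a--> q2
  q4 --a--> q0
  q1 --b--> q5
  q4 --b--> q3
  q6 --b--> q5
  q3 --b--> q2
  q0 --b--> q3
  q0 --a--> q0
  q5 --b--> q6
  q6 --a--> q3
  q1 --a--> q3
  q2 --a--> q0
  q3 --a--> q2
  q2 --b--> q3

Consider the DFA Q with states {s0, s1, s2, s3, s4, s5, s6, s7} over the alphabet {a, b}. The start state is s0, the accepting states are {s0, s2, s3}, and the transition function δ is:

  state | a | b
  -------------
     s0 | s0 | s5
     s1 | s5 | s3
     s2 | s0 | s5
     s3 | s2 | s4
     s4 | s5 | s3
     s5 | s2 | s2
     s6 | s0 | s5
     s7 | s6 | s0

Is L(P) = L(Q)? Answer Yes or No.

Yes

Exploring the product automaton P × Q from the start pair (q0, s0), following both machines on each input symbol, reaches 3 state pairs: (q0, s0), (q3, s5), (q2, s2).
P accepts in {q0, q2, q5} and Q accepts in {s0, s2, s3}. In every reachable pair the two components are either both accepting — (q0, s0), (q2, s2) — or both non-accepting, so no string is accepted by exactly one of the machines: L(P) \ L(Q) and L(Q) \ L(P) are both empty.
Hence every string is accepted by P iff it is accepted by Q, and the two languages coincide.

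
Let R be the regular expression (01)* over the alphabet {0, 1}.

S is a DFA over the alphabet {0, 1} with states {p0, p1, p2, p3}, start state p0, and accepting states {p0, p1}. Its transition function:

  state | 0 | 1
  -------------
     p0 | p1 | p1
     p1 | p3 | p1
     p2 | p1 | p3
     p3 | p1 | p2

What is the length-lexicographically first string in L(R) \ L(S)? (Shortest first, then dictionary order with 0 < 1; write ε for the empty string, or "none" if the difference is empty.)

0101

The string 0101 is accepted by R but not by S.
No shorter string lies in the difference, and 0101 is the lexicographically first length-4 string in L(R) \ L(S).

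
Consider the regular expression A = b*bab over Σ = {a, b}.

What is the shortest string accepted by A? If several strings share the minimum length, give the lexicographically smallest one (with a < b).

bab

By inspection of the expression, no string of length less than 3 matches, and bab is the lexicographically first match of length 3.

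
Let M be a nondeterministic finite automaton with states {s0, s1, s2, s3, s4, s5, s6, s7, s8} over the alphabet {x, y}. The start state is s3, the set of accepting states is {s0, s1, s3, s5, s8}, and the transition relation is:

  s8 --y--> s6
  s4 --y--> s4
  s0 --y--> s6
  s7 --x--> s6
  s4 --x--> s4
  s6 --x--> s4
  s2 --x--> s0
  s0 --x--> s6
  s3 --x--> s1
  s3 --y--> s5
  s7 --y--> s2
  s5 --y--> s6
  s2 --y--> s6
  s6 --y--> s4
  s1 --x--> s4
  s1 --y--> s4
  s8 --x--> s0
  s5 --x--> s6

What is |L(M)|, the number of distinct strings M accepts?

3

The useful subgraph on states {s1, s3, s5} is acyclic, so L(M) is finite; the longest accepting path visits 2 useful states, giving maximum string length 1.
Counting accepting paths from s3 by length: 1 of length 0, 2 of length 1. Total 3.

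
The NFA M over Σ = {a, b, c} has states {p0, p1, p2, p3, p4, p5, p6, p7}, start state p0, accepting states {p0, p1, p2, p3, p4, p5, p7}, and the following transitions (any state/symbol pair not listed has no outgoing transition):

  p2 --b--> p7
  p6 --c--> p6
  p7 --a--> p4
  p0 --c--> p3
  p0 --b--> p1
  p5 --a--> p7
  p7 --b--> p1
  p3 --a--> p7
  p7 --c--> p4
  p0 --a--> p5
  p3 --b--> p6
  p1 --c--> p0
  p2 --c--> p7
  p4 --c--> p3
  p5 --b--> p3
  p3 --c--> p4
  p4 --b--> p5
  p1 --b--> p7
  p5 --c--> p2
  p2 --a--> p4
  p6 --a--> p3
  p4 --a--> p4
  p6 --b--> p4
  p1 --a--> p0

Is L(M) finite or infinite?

infinite

State p0 is reachable from the start and can reach an accepting state, and it lies on the cycle p0 → p1 → p0.
Traversing that cycle any number of times yields accepted strings of unbounded length, so the language is infinite.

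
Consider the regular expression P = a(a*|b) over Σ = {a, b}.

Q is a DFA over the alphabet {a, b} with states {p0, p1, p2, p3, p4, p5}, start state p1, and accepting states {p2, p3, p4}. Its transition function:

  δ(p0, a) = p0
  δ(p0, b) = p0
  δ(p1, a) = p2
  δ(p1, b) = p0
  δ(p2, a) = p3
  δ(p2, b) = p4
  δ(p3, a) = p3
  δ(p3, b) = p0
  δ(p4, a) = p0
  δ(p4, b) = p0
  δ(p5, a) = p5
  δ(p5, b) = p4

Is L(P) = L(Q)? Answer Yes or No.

Yes

Converting the expression P to a DFA (subset construction, then merging equivalent states) gives the minimal DFA with states {r0, r1, r2, r3, r4}, start state r0, accepting states {r1, r3, r4} and transitions r0: a→r1, b→r2; r1: a→r3, b→r4; r2: a→r2, b→r2; r3: a→r3, b→r2; r4: a→r2, b→r2.
Exploring the product automaton P × Q from the start pair (r0, p1), following both machines on each input symbol, reaches 5 state pairs: (r0, p1), (r1, p2), (r2, p0), (r3, p3), (r4, p4).
P accepts in {r1, r3, r4} and Q accepts in {p2, p3, p4}. In every reachable pair the two components are either both accepting — (r1, p2), (r3, p3), (r4, p4) — or both non-accepting, so no string is accepted by exactly one of the machines: L(P) \ L(Q) and L(Q) \ L(P) are both empty.
Hence every string is accepted by P iff it is accepted by Q, and the two languages coincide.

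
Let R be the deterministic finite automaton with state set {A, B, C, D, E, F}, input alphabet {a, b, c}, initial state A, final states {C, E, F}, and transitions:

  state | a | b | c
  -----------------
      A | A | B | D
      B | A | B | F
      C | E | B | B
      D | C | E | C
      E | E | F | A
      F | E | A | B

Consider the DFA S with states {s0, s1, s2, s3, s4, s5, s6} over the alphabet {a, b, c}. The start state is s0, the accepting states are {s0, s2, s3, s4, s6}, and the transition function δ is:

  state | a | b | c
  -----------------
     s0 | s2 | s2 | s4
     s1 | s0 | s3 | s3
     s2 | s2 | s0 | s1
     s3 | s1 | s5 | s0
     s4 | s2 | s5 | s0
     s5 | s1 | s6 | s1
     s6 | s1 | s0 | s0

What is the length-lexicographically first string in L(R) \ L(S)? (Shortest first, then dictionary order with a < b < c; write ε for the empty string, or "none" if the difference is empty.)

The string bc is accepted by R but not by S.
No shorter string lies in the difference, and bc is the lexicographically first length-2 string in L(R) \ L(S).

bc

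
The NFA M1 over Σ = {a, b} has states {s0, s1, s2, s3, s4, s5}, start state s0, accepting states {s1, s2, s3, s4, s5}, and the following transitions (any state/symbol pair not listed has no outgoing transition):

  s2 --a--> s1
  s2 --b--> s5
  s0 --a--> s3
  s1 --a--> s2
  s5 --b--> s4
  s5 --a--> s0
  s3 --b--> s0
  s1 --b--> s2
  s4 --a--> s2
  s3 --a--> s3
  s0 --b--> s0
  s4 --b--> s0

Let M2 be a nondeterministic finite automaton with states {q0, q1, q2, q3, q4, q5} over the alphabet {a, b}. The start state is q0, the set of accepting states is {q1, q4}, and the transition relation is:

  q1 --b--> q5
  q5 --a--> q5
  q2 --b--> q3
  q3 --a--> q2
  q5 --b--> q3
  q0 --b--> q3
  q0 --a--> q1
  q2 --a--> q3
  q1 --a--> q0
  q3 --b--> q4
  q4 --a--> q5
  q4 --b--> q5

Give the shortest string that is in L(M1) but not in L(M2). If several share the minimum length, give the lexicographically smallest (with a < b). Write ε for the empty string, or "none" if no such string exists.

aa

The string aa is accepted by M1 but not by M2.
No shorter string lies in the difference, and aa is the lexicographically first length-2 string in L(M1) \ L(M2).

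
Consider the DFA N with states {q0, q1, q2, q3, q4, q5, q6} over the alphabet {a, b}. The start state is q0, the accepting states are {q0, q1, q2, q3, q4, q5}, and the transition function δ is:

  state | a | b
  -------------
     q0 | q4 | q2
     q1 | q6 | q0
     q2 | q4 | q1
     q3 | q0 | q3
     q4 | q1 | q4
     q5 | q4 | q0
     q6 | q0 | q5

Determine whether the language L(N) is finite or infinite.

infinite

State q0 is reachable from the start and can reach an accepting state, and it lies on the cycle q0 → q2 → q1 → q0.
Traversing that cycle any number of times yields accepted strings of unbounded length, so the language is infinite.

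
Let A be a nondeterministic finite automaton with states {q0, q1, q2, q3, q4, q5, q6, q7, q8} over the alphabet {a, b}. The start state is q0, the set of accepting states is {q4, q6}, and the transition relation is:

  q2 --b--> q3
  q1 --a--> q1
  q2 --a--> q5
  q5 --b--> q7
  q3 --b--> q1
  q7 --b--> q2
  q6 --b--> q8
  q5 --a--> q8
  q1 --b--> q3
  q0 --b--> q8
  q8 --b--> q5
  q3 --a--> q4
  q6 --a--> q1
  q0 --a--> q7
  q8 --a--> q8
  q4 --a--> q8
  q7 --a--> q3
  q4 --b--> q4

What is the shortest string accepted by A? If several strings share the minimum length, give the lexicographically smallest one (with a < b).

aaa

A breadth-first search from q0 reaches an accepting state first via the path q0 → q7 → q3 → q4 on input aaa.
No string of length < 3 is accepted (BFS exhausts all shorter strings without reaching an accepting state), and aaa is the lexicographically least accepting string of length 3.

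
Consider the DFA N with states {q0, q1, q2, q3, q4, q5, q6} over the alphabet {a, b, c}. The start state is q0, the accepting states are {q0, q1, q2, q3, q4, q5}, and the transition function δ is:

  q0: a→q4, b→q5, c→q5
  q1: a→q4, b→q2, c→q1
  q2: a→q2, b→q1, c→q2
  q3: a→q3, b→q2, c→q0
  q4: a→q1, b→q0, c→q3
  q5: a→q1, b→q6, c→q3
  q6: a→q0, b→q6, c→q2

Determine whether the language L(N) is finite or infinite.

State q0 is reachable from the start and can reach an accepting state, and it lies on the cycle q0 → q4 → q0.
Traversing that cycle any number of times yields accepted strings of unbounded length, so the language is infinite.

infinite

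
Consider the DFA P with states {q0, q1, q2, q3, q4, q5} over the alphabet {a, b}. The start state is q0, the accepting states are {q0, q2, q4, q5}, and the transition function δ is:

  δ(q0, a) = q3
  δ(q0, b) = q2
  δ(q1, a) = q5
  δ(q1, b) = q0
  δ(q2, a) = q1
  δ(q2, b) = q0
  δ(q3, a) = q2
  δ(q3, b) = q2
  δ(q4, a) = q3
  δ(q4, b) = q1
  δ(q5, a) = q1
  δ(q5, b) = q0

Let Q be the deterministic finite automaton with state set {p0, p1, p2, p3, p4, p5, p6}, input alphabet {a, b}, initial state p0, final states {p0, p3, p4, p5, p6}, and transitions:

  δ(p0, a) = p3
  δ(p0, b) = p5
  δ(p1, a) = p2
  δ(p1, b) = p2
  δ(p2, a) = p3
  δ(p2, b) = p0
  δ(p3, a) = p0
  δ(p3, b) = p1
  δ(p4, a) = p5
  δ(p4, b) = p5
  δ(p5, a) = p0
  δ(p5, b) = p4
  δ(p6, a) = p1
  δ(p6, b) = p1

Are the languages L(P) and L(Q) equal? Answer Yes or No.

No

The string ab is accepted by P but rejected by Q.
So L(P) ≠ L(Q).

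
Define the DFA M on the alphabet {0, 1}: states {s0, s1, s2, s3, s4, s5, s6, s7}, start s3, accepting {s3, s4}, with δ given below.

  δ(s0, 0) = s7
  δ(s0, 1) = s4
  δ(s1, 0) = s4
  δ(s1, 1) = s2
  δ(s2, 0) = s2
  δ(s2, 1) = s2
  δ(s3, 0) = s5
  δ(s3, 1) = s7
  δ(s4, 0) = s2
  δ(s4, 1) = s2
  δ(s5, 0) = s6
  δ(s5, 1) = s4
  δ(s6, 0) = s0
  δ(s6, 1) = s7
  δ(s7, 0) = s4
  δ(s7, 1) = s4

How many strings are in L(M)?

The useful subgraph on states {s0, s3, s4, s5, s6, s7} is acyclic, so L(M) is finite; the longest accepting path visits 6 useful states, giving maximum string length 5.
Counting accepting paths from s3 by length: 1 of length 0, 3 of length 2, 3 of length 4, 2 of length 5. Total 9.

9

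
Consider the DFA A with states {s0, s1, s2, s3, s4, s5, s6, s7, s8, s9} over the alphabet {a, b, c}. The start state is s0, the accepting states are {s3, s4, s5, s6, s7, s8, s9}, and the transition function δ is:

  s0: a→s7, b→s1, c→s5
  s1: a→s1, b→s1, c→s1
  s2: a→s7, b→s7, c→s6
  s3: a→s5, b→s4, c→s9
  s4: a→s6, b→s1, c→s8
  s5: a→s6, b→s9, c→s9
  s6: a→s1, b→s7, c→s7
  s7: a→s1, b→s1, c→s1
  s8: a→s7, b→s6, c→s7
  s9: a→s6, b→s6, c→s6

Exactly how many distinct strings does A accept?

The useful subgraph on states {s0, s5, s6, s7, s9} is acyclic, so L(A) is finite; the longest accepting path visits 5 useful states, giving maximum string length 4.
Counting accepting paths from s0 by length: 2 of length 1, 3 of length 2, 8 of length 3, 12 of length 4. Total 25.

25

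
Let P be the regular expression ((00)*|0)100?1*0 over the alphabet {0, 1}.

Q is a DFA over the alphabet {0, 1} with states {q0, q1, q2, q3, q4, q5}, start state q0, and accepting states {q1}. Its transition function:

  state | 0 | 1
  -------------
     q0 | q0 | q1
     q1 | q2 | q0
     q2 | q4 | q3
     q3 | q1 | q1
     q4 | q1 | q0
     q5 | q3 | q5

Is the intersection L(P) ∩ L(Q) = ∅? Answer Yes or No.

The string 1000 is accepted by both P and Q.
Hence L(P) ∩ L(Q) ≠ ∅.

No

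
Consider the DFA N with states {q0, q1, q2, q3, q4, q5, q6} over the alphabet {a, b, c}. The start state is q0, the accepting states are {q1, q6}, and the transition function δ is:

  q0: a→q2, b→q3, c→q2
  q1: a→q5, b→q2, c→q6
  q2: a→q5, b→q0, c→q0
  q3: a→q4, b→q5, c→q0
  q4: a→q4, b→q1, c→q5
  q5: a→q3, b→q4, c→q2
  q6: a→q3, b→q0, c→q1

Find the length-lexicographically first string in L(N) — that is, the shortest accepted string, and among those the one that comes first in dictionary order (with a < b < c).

bab

A breadth-first search from q0 reaches an accepting state first via the path q0 → q3 → q4 → q1 on input bab.
No string of length < 3 is accepted (BFS exhausts all shorter strings without reaching an accepting state), and bab is the lexicographically least accepting string of length 3.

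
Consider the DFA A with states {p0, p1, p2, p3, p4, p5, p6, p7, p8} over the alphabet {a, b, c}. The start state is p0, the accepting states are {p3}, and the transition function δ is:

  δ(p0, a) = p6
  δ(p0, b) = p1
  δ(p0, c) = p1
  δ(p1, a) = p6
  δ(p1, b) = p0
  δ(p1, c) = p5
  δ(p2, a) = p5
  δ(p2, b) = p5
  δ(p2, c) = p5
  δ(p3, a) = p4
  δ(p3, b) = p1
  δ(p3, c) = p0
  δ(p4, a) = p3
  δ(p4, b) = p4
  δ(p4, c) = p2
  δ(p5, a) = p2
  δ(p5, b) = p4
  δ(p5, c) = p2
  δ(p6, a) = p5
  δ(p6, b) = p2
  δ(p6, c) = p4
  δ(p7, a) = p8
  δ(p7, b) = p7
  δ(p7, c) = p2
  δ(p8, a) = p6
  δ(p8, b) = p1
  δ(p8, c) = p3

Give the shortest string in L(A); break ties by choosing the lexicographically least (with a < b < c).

A breadth-first search from p0 reaches an accepting state first via the path p0 → p6 → p4 → p3 on input aca.
No string of length < 3 is accepted (BFS exhausts all shorter strings without reaching an accepting state), and aca is the lexicographically least accepting string of length 3.

aca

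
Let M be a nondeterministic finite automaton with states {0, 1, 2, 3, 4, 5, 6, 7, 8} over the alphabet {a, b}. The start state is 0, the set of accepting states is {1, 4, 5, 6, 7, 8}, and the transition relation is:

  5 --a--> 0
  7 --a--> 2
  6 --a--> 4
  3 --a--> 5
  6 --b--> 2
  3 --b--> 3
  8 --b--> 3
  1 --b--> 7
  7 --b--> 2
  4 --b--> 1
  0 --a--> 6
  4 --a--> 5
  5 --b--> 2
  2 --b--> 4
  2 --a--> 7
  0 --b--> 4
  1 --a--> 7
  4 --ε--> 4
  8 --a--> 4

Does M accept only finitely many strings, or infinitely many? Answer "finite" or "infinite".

State 4 is reachable from the start and can reach an accepting state, and it lies on the cycle 4 → 1 → 7 → 2 → 4.
Traversing that cycle any number of times yields accepted strings of unbounded length, so the language is infinite.

infinite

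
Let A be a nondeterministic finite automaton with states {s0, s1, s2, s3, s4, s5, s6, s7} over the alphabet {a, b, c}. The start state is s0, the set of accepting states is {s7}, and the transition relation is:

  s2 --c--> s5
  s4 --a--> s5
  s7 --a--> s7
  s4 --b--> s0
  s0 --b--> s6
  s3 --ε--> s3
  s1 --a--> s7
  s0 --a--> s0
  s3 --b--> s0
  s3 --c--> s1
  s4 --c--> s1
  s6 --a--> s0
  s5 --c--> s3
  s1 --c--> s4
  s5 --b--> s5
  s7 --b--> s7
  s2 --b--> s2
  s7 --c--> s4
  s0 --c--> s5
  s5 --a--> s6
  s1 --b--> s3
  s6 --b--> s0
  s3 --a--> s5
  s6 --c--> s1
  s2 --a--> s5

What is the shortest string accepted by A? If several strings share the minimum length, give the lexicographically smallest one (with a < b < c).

bca

A breadth-first search from s0 reaches an accepting state first via the path s0 → s6 → s1 → s7 on input bca.
No string of length < 3 is accepted (BFS exhausts all shorter strings without reaching an accepting state), and bca is the lexicographically least accepting string of length 3.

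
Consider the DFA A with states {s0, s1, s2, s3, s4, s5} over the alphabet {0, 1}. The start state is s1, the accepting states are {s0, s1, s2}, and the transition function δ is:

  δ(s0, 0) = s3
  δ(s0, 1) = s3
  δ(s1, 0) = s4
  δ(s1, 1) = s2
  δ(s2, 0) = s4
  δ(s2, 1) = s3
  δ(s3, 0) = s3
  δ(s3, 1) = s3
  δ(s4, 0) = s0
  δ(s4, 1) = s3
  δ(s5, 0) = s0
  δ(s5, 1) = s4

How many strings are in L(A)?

The useful subgraph on states {s0, s1, s2, s4} is acyclic, so L(A) is finite; the longest accepting path visits 4 useful states, giving maximum string length 3.
Counting accepting paths from s1 by length: 1 of length 0, 1 of length 1, 1 of length 2, 1 of length 3. Total 4.

4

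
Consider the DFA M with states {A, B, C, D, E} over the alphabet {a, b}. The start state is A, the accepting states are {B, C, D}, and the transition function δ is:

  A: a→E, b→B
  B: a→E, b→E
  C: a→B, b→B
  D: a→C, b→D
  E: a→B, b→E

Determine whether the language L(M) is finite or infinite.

infinite

State B is reachable from the start and can reach an accepting state, and it lies on the cycle B → E → B.
Traversing that cycle any number of times yields accepted strings of unbounded length, so the language is infinite.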